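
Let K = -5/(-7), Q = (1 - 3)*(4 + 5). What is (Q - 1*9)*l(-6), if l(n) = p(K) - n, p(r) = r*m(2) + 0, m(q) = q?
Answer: -1404/7 ≈ -200.57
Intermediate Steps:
Q = -18 (Q = -2*9 = -18)
K = 5/7 (K = -5*(-⅐) = 5/7 ≈ 0.71429)
p(r) = 2*r (p(r) = r*2 + 0 = 2*r + 0 = 2*r)
l(n) = 10/7 - n (l(n) = 2*(5/7) - n = 10/7 - n)
(Q - 1*9)*l(-6) = (-18 - 1*9)*(10/7 - 1*(-6)) = (-18 - 9)*(10/7 + 6) = -27*52/7 = -1404/7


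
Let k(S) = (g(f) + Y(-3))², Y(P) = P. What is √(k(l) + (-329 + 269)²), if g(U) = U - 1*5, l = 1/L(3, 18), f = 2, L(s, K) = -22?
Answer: 6*√101 ≈ 60.299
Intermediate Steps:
l = -1/22 (l = 1/(-22) = -1/22 ≈ -0.045455)
g(U) = -5 + U (g(U) = U - 5 = -5 + U)
k(S) = 36 (k(S) = ((-5 + 2) - 3)² = (-3 - 3)² = (-6)² = 36)
√(k(l) + (-329 + 269)²) = √(36 + (-329 + 269)²) = √(36 + (-60)²) = √(36 + 3600) = √3636 = 6*√101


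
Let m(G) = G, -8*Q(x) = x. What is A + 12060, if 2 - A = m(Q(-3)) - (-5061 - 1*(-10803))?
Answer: 142429/8 ≈ 17804.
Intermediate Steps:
Q(x) = -x/8
A = 45949/8 (A = 2 - (-⅛*(-3) - (-5061 - 1*(-10803))) = 2 - (3/8 - (-5061 + 10803)) = 2 - (3/8 - 1*5742) = 2 - (3/8 - 5742) = 2 - 1*(-45933/8) = 2 + 45933/8 = 45949/8 ≈ 5743.6)
A + 12060 = 45949/8 + 12060 = 142429/8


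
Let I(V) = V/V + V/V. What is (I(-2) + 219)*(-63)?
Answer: -13923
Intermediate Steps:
I(V) = 2 (I(V) = 1 + 1 = 2)
(I(-2) + 219)*(-63) = (2 + 219)*(-63) = 221*(-63) = -13923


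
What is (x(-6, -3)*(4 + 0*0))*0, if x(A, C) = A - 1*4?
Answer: 0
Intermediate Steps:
x(A, C) = -4 + A (x(A, C) = A - 4 = -4 + A)
(x(-6, -3)*(4 + 0*0))*0 = ((-4 - 6)*(4 + 0*0))*0 = -10*(4 + 0)*0 = -10*4*0 = -40*0 = 0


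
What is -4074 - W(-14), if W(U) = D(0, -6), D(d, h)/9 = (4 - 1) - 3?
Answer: -4074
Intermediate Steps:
D(d, h) = 0 (D(d, h) = 9*((4 - 1) - 3) = 9*(3 - 3) = 9*0 = 0)
W(U) = 0
-4074 - W(-14) = -4074 - 1*0 = -4074 + 0 = -4074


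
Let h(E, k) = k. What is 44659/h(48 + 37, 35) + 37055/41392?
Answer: 1849822253/1448720 ≈ 1276.9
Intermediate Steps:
44659/h(48 + 37, 35) + 37055/41392 = 44659/35 + 37055/41392 = 1849822253/1448720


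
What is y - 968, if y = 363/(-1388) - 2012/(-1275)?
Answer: -1710739769/1769700 ≈ -966.68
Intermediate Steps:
y = 2329831/1769700 (y = 363*(-1/1388) - 2012*(-1/1275) = -363/1388 + 2012/1275 = 2329831/1769700 ≈ 1.3165)
y - 968 = 2329831/1769700 - 968 = -1710739769/1769700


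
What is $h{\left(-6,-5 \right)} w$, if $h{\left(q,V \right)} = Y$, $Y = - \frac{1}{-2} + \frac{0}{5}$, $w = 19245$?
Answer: $\frac{19245}{2} \approx 9622.5$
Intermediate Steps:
$Y = \frac{1}{2}$ ($Y = \left(-1\right) \left(- \frac{1}{2}\right) + 0 \cdot \frac{1}{5} = \frac{1}{2} + 0 = \frac{1}{2} \approx 0.5$)
$h{\left(q,V \right)} = \frac{1}{2}$
$h{\left(-6,-5 \right)} w = \frac{1}{2} \cdot 19245 = \frac{19245}{2}$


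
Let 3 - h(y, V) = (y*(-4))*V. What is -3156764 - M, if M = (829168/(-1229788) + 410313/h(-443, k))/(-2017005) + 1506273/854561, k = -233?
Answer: -690693637127919683182832910182/218797873857131228596965 ≈ -3.1568e+6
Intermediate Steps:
h(y, V) = 3 + 4*V*y (h(y, V) = 3 - y*(-4)*V = 3 - (-4*y)*V = 3 - (-4)*V*y = 3 + 4*V*y)
M = 385659186677472163288922/218797873857131228596965 (M = (829168/(-1229788) + 410313/(3 + 4*(-233)*(-443)))/(-2017005) + 1506273/854561 = (829168*(-1/1229788) + 410313/(3 + 412876))*(-1/2017005) + 1506273*(1/854561) = (-207292/307447 + 410313/412879)*(-1/2017005) + 1506273/854561 = (40562987243/126938409913)*(-1/2017005) + 1506273/854561 = -40562987243/256035407486570565 + 1506273/854561 = 385659186677472163288922/218797873857131228596965 ≈ 1.7626)
-3156764 - M = -3156764 - 1*385659186677472163288922/218797873857131228596965 = -3156764 - 385659186677472163288922/218797873857131228596965 = -690693637127919683182832910182/218797873857131228596965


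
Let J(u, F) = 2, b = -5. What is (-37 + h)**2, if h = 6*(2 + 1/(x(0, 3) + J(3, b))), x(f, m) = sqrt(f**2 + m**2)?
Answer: 14161/25 ≈ 566.44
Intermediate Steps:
h = 66/5 (h = 6*(2 + 1/(sqrt(0**2 + 3**2) + 2)) = 6*(2 + 1/(sqrt(0 + 9) + 2)) = 6*(2 + 1/(sqrt(9) + 2)) = 6*(2 + 1/(3 + 2)) = 6*(2 + 1/5) = 6*(11/5) = 66/5 ≈ 13.200)
(-37 + h)**2 = (-37 + 66/5)**2 = (-119/5)**2 = 14161/25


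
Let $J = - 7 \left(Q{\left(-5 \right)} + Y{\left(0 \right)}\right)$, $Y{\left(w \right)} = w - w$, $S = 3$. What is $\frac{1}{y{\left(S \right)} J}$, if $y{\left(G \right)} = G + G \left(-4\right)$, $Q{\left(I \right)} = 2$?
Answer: $\frac{1}{126} \approx 0.0079365$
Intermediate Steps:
$Y{\left(w \right)} = 0$
$J = -14$ ($J = - 7 \left(2 + 0\right) = \left(-7\right) 2 = -14$)
$y{\left(G \right)} = - 3 G$ ($y{\left(G \right)} = G - 4 G = - 3 G$)
$\frac{1}{y{\left(S \right)} J} = \frac{1}{\left(-3\right) 3 \left(-14\right)} = \frac{1}{\left(-9\right) \left(-14\right)} = \frac{1}{126}$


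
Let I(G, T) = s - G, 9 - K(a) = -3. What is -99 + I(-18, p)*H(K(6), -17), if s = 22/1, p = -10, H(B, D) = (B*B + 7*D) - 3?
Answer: 781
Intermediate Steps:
K(a) = 12 (K(a) = 9 - 1*(-3) = 9 + 3 = 12)
H(B, D) = -3 + B² + 7*D (H(B, D) = (B² + 7*D) - 3 = -3 + B² + 7*D)
s = 22 (s = 22*1 = 22)
I(G, T) = 22 - G
-99 + I(-18, p)*H(K(6), -17) = -99 + (22 - 1*(-18))*(-3 + 12² + 7*(-17)) = -99 + (22 + 18)*(-3 + 144 - 119) = -99 + 40*22 = -99 + 880 = 781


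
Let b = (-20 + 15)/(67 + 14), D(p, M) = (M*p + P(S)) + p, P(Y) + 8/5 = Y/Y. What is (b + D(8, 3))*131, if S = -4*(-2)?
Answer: 1662652/405 ≈ 4105.3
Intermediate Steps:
S = 8
P(Y) = -⅗ (P(Y) = -8/5 + Y/Y = -8/5 + 1 = -⅗)
D(p, M) = -⅗ + p + M*p (D(p, M) = (M*p - ⅗) + p = (-⅗ + M*p) + p = -⅗ + p + M*p)
b = -5/81 ≈ -0.061728
(b + D(8, 3))*131 = (-5/81 + (-⅗ + 8 + 3*8))*131 = (-5/81 + (-⅗ + 8 + 24))*131 = (-5/81 + 157/5)*131 = (12692/405)*131 = 1662652/405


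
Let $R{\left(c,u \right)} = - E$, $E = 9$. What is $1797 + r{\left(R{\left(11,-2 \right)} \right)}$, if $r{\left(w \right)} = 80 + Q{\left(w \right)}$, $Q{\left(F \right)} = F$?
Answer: $1868$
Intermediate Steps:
$R{\left(c,u \right)} = -9$ ($R{\left(c,u \right)} = \left(-1\right) 9 = -9$)
$r{\left(w \right)} = 80 + w$
$1797 + r{\left(R{\left(11,-2 \right)} \right)} = 1797 + \left(80 - 9\right) = 1797 + 71 = 1868$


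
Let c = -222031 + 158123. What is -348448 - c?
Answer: -284540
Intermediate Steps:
c = -63908
-348448 - c = -348448 - 1*(-63908) = -348448 + 63908 = -284540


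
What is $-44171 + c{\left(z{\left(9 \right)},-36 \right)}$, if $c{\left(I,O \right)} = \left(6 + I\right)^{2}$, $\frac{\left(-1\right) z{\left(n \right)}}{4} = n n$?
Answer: $56953$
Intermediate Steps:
$z{\left(n \right)} = - 4 n^{2}$ ($z{\left(n \right)} = - 4 n n = - 4 n^{2}$)
$-44171 + c{\left(z{\left(9 \right)},-36 \right)} = -44171 + \left(6 - 4 \cdot 9^{2}\right)^{2} = -44171 + \left(6 - 324\right)^{2} = -44171 + \left(-318\right)^{2} = -44171 + 101124 = 56953$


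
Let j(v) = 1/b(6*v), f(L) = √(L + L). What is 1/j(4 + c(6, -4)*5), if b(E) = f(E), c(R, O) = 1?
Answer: 6*√3 ≈ 10.392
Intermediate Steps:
f(L) = √2*√L (f(L) = √(2*L) = √2*√L)
b(E) = √2*√E
j(v) = √3/(6*√v) (j(v) = 1/(√2*√(6*v)) = 1/(√2*(√6*√v)) = 1/(2*√3*√v) = √3/(6*√v))
1/j(4 + c(6, -4)*5) = 1/(√3/(6*√(4 + 1*5))) = 1/(√3/(6*√(4 + 5))) = 1/(√3/(6*√9)) = 1/((⅙)*√3*(⅓)) = 1/(√3/18) = 6*√3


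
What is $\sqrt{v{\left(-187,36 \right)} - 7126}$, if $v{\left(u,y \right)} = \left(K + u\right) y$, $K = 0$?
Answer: $13 i \sqrt{82} \approx 117.72 i$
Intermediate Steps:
$v{\left(u,y \right)} = u y$ ($v{\left(u,y \right)} = \left(0 + u\right) y = u y$)
$\sqrt{v{\left(-187,36 \right)} - 7126} = \sqrt{\left(-187\right) 36 - 7126} = \sqrt{-6732 - 7126} = \sqrt{-13858} = 13 i \sqrt{82}$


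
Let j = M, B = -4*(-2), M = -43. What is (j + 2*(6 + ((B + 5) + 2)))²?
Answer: 1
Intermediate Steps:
B = 8
j = -43
(j + 2*(6 + ((B + 5) + 2)))² = (-43 + 2*(6 + ((8 + 5) + 2)))² = (-43 + 2*(6 + (13 + 2)))² = (-43 + 2*(6 + 15))² = (-43 + 2*21)² = (-43 + 42)² = (-1)² = 1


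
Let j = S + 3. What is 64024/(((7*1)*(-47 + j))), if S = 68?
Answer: 8003/21 ≈ 381.10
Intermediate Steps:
j = 71 (j = 68 + 3 = 71)
64024/(((7*1)*(-47 + j))) = 64024/(((7*1)*(-47 + 71))) = 64024/((7*24)) = 64024/168 = 64024*(1/168) = 8003/21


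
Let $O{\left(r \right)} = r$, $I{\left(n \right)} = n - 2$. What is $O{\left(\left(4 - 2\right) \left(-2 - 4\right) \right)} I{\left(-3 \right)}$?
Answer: $60$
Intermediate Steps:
$I{\left(n \right)} = -2 + n$ ($I{\left(n \right)} = n - 2 = -2 + n$)
$O{\left(\left(4 - 2\right) \left(-2 - 4\right) \right)} I{\left(-3 \right)} = \left(4 - 2\right) \left(-2 - 4\right) \left(-2 - 3\right) = 2 \left(-6\right) \left(-5\right) = \left(-12\right) \left(-5\right) = 60$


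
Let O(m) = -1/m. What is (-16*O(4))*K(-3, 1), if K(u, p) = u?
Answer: -12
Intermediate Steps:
(-16*O(4))*K(-3, 1) = -(-16)/4*(-3) = -16*(-1/4)*(-3) = 4*(-3) = -12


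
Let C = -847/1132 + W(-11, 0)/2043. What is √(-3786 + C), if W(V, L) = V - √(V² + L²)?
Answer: I*√562593555049301/385446 ≈ 61.537*I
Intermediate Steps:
W(V, L) = V - √(L² + V²)
C = -1755325/2312676 (C = -847/1132 + (-11 - √(0² + (-11)²))/2043 = -847*1/1132 + (-11 - √(0 + 121))*(1/2043) = -847/1132 + (-11 - √121)*(1/2043) = -847/1132 + (-11 - 1*11)*(1/2043) = -847/1132 + (-11 - 11)*(1/2043) = -847/1132 - 22*1/2043 = -847/1132 - 22/2043 = -1755325/2312676 ≈ -0.75900)
√(-3786 + C) = √(-3786 - 1755325/2312676) = √(-8757546661/2312676) = I*√562593555049301/385446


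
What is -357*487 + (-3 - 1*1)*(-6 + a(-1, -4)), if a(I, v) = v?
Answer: -173819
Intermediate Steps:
-357*487 + (-3 - 1*1)*(-6 + a(-1, -4)) = -357*487 + (-3 - 1*1)*(-6 - 4) = -173859 + (-3 - 1)*(-10) = -173859 - 4*(-10) = -173859 + 40 = -173819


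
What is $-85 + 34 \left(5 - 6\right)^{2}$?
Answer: $-51$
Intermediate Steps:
$-85 + 34 \left(5 - 6\right)^{2} = -85 + 34 \left(-1\right)^{2} = -85 + 34 \cdot 1 = -85 + 34 = -51$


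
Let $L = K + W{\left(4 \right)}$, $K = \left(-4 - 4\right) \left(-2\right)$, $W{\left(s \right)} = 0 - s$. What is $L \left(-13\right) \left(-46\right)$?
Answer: $7176$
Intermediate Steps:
$W{\left(s \right)} = - s$
$K = 16$ ($K = \left(-8\right) \left(-2\right) = 16$)
$L = 12$ ($L = 16 - 4 = 12$)
$L \left(-13\right) \left(-46\right) = 12 \left(-13\right) \left(-46\right) = \left(-156\right) \left(-46\right) = 7176$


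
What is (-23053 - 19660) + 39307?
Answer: -3406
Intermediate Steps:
(-23053 - 19660) + 39307 = -42713 + 39307 = -3406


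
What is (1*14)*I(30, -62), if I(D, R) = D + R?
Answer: -448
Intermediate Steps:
(1*14)*I(30, -62) = (1*14)*(30 - 62) = 14*(-32) = -448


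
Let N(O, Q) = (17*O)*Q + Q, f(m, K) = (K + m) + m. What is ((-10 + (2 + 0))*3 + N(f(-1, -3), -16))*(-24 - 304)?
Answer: -432960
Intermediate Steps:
f(m, K) = K + 2*m
N(O, Q) = Q + 17*O*Q (N(O, Q) = 17*O*Q + Q = Q + 17*O*Q)
((-10 + (2 + 0))*3 + N(f(-1, -3), -16))*(-24 - 304) = ((-10 + (2 + 0))*3 - 16*(1 + 17*(-3 + 2*(-1))))*(-24 - 304) = ((-10 + 2)*3 - 16*(1 + 17*(-3 - 2)))*(-328) = (-8*3 - 16*(1 + 17*(-5)))*(-328) = (-24 - 16*(1 - 85))*(-328) = (-24 - 16*(-84))*(-328) = (-24 + 1344)*(-328) = 1320*(-328) = -432960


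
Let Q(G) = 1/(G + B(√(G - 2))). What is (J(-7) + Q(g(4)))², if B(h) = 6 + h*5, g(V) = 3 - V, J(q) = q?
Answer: (2380*√3 + 2519*I)/(50*(I + √3)) ≈ 48.295 + 1.2038*I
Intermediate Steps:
B(h) = 6 + 5*h
Q(G) = 1/(6 + G + 5*√(-2 + G)) (Q(G) = 1/(G + (6 + 5*√(G - 2))) = 1/(G + (6 + 5*√(-2 + G))) = 1/(6 + G + 5*√(-2 + G)))
(J(-7) + Q(g(4)))² = (-7 + 1/(6 + (3 - 1*4) + 5*√(-2 + (3 - 1*4))))² = (-7 + 1/(6 + (3 - 4) + 5*√(-2 + (3 - 4))))² = (-7 + 1/(6 - 1 + 5*√(-2 - 1)))² = (-7 + 1/(6 - 1 + 5*√(-3)))² = (-7 + 1/(6 - 1 + 5*(I*√3)))² = (-7 + 1/(6 - 1 + 5*I*√3))² = (-7 + 1/(5 + 5*I*√3))²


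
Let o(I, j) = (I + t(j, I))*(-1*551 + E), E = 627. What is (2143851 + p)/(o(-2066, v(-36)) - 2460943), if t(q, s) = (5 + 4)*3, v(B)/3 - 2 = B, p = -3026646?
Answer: 294265/871969 ≈ 0.33747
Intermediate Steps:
v(B) = 6 + 3*B
t(q, s) = 27 (t(q, s) = 9*3 = 27)
o(I, j) = 2052 + 76*I (o(I, j) = (I + 27)*(-1*551 + 627) = (27 + I)*(-551 + 627) = (27 + I)*76 = 2052 + 76*I)
(2143851 + p)/(o(-2066, v(-36)) - 2460943) = (2143851 - 3026646)/((2052 + 76*(-2066)) - 2460943) = -882795/((2052 - 157016) - 2460943) = -882795/(-154964 - 2460943) = -882795/(-2615907) = -882795*(-1/2615907) = 294265/871969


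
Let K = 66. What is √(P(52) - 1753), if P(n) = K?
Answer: I*√1687 ≈ 41.073*I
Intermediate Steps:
P(n) = 66
√(P(52) - 1753) = √(66 - 1753) = √(-1687) = I*√1687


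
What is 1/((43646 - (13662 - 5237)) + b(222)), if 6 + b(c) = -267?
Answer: 1/34948 ≈ 2.8614e-5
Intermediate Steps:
b(c) = -273 (b(c) = -6 - 267 = -273)
1/((43646 - (13662 - 5237)) + b(222)) = 1/((43646 - (13662 - 5237)) - 273) = 1/((43646 - 1*8425) - 273) = 1/((43646 - 8425) - 273) = 1/(35221 - 273) = 1/34948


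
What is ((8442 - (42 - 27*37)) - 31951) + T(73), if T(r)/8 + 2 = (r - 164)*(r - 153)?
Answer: 35672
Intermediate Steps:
T(r) = -16 + 8*(-164 + r)*(-153 + r) (T(r) = -16 + 8*((r - 164)*(r - 153)) = -16 + 8*((-164 + r)*(-153 + r)) = -16 + 8*(-164 + r)*(-153 + r))
((8442 - (42 - 27*37)) - 31951) + T(73) = ((8442 - (42 - 27*37)) - 31951) + (200720 - 2536*73 + 8*73²) = ((8442 - (42 - 999)) - 31951) + (200720 - 185128 + 8*5329) = ((8442 - 1*(-957)) - 31951) + (200720 - 185128 + 42632) = ((8442 + 957) - 31951) + 58224 = (9399 - 31951) + 58224 = -22552 + 58224 = 35672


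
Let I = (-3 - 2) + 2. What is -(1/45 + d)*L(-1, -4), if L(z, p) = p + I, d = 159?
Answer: 50092/45 ≈ 1113.2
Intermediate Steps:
I = -3 (I = -5 + 2 = -3)
L(z, p) = -3 + p (L(z, p) = p - 3 = -3 + p)
-(1/45 + d)*L(-1, -4) = -(1/45 + 159)*(-3 - 4) = -(1/45 + 159)*(-7) = -7156*(-7)/45 = -1*(-50092/45) = 50092/45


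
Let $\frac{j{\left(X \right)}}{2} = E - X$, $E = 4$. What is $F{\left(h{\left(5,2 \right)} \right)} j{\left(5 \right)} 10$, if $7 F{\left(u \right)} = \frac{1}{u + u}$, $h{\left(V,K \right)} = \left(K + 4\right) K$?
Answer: $- \frac{5}{42} \approx -0.11905$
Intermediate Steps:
$j{\left(X \right)} = 8 - 2 X$ ($j{\left(X \right)} = 2 \left(4 - X\right) = 8 - 2 X$)
$h{\left(V,K \right)} = K \left(4 + K\right)$ ($h{\left(V,K \right)} = \left(4 + K\right) K = K \left(4 + K\right)$)
$F{\left(u \right)} = \frac{1}{14 u}$ ($F{\left(u \right)} = \frac{1}{7 \left(u + u\right)} = \frac{1}{7 \cdot 2 u} = \frac{\frac{1}{2} \frac{1}{u}}{7} = \frac{1}{14 u}$)
$F{\left(h{\left(5,2 \right)} \right)} j{\left(5 \right)} 10 = \frac{1}{14 \cdot 2 \left(4 + 2\right)} \left(8 - 10\right) 10 = \frac{1}{14 \cdot 2 \cdot 6} \left(8 - 10\right) 10 = \frac{1}{14 \cdot 12} \left(-2\right) 10 = \frac{1}{14} \cdot \frac{1}{12} \left(-2\right) 10 = \frac{1}{168} \left(-2\right) 10 = \left(- \frac{1}{84}\right) 10 = - \frac{5}{42}$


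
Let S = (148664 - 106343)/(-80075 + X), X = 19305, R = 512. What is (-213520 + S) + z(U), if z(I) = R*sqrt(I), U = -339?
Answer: -12975652721/60770 + 512*I*sqrt(339) ≈ -2.1352e+5 + 9426.9*I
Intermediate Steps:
z(I) = 512*sqrt(I)
S = -42321/60770 (S = (148664 - 106343)/(-80075 + 19305) = 42321/(-60770) = 42321*(-1/60770) = -42321/60770 ≈ -0.69641)
(-213520 + S) + z(U) = (-213520 - 42321/60770) + 512*sqrt(-339) = -12975652721/60770 + 512*(I*sqrt(339)) = -12975652721/60770 + 512*I*sqrt(339)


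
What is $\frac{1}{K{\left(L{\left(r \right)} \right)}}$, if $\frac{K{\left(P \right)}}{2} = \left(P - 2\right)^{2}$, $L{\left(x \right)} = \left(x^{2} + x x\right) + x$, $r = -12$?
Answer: $\frac{1}{150152} \approx 6.6599 \cdot 10^{-6}$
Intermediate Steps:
$L{\left(x \right)} = x + 2 x^{2}$ ($L{\left(x \right)} = \left(x^{2} + x^{2}\right) + x = 2 x^{2} + x = x + 2 x^{2}$)
$K{\left(P \right)} = 2 \left(-2 + P\right)^{2}$ ($K{\left(P \right)} = 2 \left(P - 2\right)^{2} = 2 \left(-2 + P\right)^{2}$)
$\frac{1}{K{\left(L{\left(r \right)} \right)}} = \frac{1}{2 \left(-2 - 12 \left(1 + 2 \left(-12\right)\right)\right)^{2}} = \frac{1}{2 \left(-2 - 12 \left(1 - 24\right)\right)^{2}} = \frac{1}{2 \left(-2 - -276\right)^{2}} = \frac{1}{2 \left(-2 + 276\right)^{2}} = \frac{1}{2 \cdot 274^{2}} = \frac{1}{2 \cdot 75076} = \frac{1}{150152}$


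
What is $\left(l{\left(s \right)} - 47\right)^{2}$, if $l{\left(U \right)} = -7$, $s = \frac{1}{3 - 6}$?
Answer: $2916$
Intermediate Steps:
$s = - \frac{1}{3}$ ($s = \frac{1}{-3} = - \frac{1}{3} \approx -0.33333$)
$\left(l{\left(s \right)} - 47\right)^{2} = \left(-7 - 47\right)^{2} = \left(-54\right)^{2} = 2916$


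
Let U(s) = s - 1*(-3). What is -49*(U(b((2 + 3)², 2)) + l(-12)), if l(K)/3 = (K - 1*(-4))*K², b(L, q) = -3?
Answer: 169344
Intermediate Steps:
U(s) = 3 + s (U(s) = s + 3 = 3 + s)
l(K) = 3*K²*(4 + K) (l(K) = 3*((K - 1*(-4))*K²) = 3*((K + 4)*K²) = 3*((4 + K)*K²) = 3*(K²*(4 + K)) = 3*K²*(4 + K))
-49*(U(b((2 + 3)², 2)) + l(-12)) = -49*((3 - 3) + 3*(-12)²*(4 - 12)) = -49*(0 + 3*144*(-8)) = -49*(0 - 3456) = -49*(-3456) = 169344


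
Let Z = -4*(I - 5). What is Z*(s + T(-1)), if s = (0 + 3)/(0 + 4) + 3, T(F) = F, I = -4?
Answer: 99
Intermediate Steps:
Z = 36 (Z = -4*(-4 - 5) = -4*(-9) = 36)
s = 15/4 (s = 3/4 + 3 = 3*(¼) + 3 = ¾ + 3 = 15/4 ≈ 3.7500)
Z*(s + T(-1)) = 36*(15/4 - 1) = 36*(11/4) = 99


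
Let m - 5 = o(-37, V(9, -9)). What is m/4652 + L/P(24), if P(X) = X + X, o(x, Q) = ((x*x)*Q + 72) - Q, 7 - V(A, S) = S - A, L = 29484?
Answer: 722942/1163 ≈ 621.62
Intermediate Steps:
V(A, S) = 7 + A - S (V(A, S) = 7 - (S - A) = 7 + (A - S) = 7 + A - S)
o(x, Q) = 72 - Q + Q*x² (o(x, Q) = (x²*Q + 72) - Q = (Q*x² + 72) - Q = (72 + Q*x²) - Q = 72 - Q + Q*x²)
P(X) = 2*X
m = 34277 (m = 5 + (72 - (7 + 9 - 1*(-9)) + (7 + 9 - 1*(-9))*(-37)²) = 5 + (72 - (7 + 9 + 9) + (7 + 9 + 9)*1369) = 5 + (72 - 1*25 + 25*1369) = 5 + (72 - 25 + 34225) = 5 + 34272 = 34277)
m/4652 + L/P(24) = 34277/4652 + 29484/((2*24)) = 34277*(1/4652) + 29484/48 = 34277/4652 + 29484*(1/48) = 34277/4652 + 2457/4 = 722942/1163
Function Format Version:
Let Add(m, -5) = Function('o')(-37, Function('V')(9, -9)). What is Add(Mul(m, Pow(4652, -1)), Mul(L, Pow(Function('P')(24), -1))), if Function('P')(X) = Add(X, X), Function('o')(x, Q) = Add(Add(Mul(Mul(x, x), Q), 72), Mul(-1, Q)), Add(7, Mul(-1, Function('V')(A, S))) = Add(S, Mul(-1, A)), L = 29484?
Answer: Rational(722942, 1163) ≈ 621.62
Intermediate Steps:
Function('V')(A, S) = Add(7, A, Mul(-1, S)) (Function('V')(A, S) = Add(7, Mul(-1, Add(S, Mul(-1, A)))) = Add(7, Add(A, Mul(-1, S))) = Add(7, A, Mul(-1, S)))
Function('o')(x, Q) = Add(72, Mul(-1, Q), Mul(Q, Pow(x, 2))) (Function('o')(x, Q) = Add(Add(Mul(Pow(x, 2), Q), 72), Mul(-1, Q)) = Add(Add(Mul(Q, Pow(x, 2)), 72), Mul(-1, Q)) = Add(Add(72, Mul(Q, Pow(x, 2))), Mul(-1, Q)) = Add(72, Mul(-1, Q), Mul(Q, Pow(x, 2))))
Function('P')(X) = Mul(2, X)
m = 34277 (m = Add(5, Add(72, Mul(-1, Add(7, 9, Mul(-1, -9))), Mul(Add(7, 9, Mul(-1, -9)), Pow(-37, 2)))) = Add(5, Add(72, Mul(-1, Add(7, 9, 9)), Mul(Add(7, 9, 9), 1369))) = Add(5, Add(72, Mul(-1, 25), Mul(25, 1369))) = Add(5, Add(72, -25, 34225)) = Add(5, 34272) = 34277)
Add(Mul(m, Pow(4652, -1)), Mul(L, Pow(Function('P')(24), -1))) = Add(Mul(34277, Pow(4652, -1)), Mul(29484, Pow(Mul(2, 24), -1))) = Add(Mul(34277, Rational(1, 4652)), Mul(29484, Pow(48, -1))) = Add(Rational(34277, 4652), Mul(29484, Rational(1, 48))) = Add(Rational(34277, 4652), Rational(2457, 4)) = Rational(722942, 1163)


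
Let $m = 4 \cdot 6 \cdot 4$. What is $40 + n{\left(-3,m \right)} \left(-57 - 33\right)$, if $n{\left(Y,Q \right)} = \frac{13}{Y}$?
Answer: $430$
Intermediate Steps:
$m = 96$ ($m = 24 \cdot 4 = 96$)
$40 + n{\left(-3,m \right)} \left(-57 - 33\right) = 40 + \frac{13}{-3} \left(-57 - 33\right) = 40 + 13 \left(- \frac{1}{3}\right) \left(-57 - 33\right) = 40 - -390 = 40 + 390 = 430$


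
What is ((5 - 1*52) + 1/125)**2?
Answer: 34503876/15625 ≈ 2208.3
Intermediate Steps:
((5 - 1*52) + 1/125)**2 = ((5 - 52) + 1/125)**2 = (-47 + 1/125)**2 = (-5874/125)**2 = 34503876/15625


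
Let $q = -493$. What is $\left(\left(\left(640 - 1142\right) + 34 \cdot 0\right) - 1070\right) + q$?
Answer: $-2065$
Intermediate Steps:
$\left(\left(\left(640 - 1142\right) + 34 \cdot 0\right) - 1070\right) + q = \left(\left(\left(640 - 1142\right) + 34 \cdot 0\right) - 1070\right) - 493 = \left(\left(-502 + 0\right) - 1070\right) - 493 = \left(-502 - 1070\right) - 493 = -1572 - 493 = -2065$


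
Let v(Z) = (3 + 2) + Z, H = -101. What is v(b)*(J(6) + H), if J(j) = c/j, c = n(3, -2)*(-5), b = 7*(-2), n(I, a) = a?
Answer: 894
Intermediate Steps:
b = -14
v(Z) = 5 + Z
c = 10 (c = -2*(-5) = 10)
J(j) = 10/j
v(b)*(J(6) + H) = (5 - 14)*(10/6 - 101) = -9*(10*(1/6) - 101) = -9*(5/3 - 101) = -9*(-298/3) = 894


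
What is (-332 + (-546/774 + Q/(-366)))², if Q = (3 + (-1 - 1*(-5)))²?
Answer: 3048777905625/27520516 ≈ 1.1078e+5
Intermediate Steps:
Q = 49 (Q = (3 + (-1 + 5))² = (3 + 4)² = 7² = 49)
(-332 + (-546/774 + Q/(-366)))² = (-332 + (-546/774 + 49/(-366)))² = (-332 + (-546*1/774 + 49*(-1/366)))² = (-332 + (-91/129 - 49/366))² = (-332 - 4403/5246)² = (-1746075/5246)² = 3048777905625/27520516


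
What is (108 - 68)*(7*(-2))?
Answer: -560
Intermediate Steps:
(108 - 68)*(7*(-2)) = 40*(-14) = -560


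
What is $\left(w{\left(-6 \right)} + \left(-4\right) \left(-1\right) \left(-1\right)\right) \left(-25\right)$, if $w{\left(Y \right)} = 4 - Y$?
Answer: $-150$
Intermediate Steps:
$\left(w{\left(-6 \right)} + \left(-4\right) \left(-1\right) \left(-1\right)\right) \left(-25\right) = \left(\left(4 - -6\right) + \left(-4\right) \left(-1\right) \left(-1\right)\right) \left(-25\right) = \left(\left(4 + 6\right) + 4 \left(-1\right)\right) \left(-25\right) = \left(10 - 4\right) \left(-25\right) = 6 \left(-25\right) = -150$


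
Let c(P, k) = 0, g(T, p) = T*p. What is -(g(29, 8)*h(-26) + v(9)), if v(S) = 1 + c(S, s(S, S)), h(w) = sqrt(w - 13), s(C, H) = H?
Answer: -1 - 232*I*sqrt(39) ≈ -1.0 - 1448.8*I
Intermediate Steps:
h(w) = sqrt(-13 + w)
v(S) = 1 (v(S) = 1 + 0 = 1)
-(g(29, 8)*h(-26) + v(9)) = -((29*8)*sqrt(-13 - 26) + 1) = -(232*sqrt(-39) + 1) = -(232*(I*sqrt(39)) + 1) = -(232*I*sqrt(39) + 1) = -(1 + 232*I*sqrt(39)) = -1 - 232*I*sqrt(39)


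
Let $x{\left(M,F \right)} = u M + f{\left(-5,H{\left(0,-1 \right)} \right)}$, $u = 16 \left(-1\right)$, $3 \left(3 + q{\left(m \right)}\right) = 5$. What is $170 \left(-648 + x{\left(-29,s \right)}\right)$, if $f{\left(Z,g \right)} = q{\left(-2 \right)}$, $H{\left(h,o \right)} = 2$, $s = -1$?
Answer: $- \frac{94520}{3} \approx -31507.0$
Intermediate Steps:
$q{\left(m \right)} = - \frac{4}{3}$ ($q{\left(m \right)} = -3 + \frac{1}{3} \cdot 5 = -3 + \frac{5}{3} = - \frac{4}{3}$)
$f{\left(Z,g \right)} = - \frac{4}{3}$
$u = -16$
$x{\left(M,F \right)} = - \frac{4}{3} - 16 M$ ($x{\left(M,F \right)} = - 16 M - \frac{4}{3} = - \frac{4}{3} - 16 M$)
$170 \left(-648 + x{\left(-29,s \right)}\right) = 170 \left(-648 - - \frac{1388}{3}\right) = 170 \left(-648 + \left(- \frac{4}{3} + 464\right)\right) = 170 \left(-648 + \frac{1388}{3}\right) = 170 \left(- \frac{556}{3}\right) = - \frac{94520}{3}$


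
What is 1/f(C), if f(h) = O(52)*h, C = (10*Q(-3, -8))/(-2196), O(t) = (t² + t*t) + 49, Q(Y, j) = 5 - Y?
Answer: -183/36380 ≈ -0.0050302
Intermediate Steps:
O(t) = 49 + 2*t² (O(t) = (t² + t²) + 49 = 2*t² + 49 = 49 + 2*t²)
C = -20/549 (C = (10*(5 - 1*(-3)))/(-2196) = (10*(5 + 3))*(-1/2196) = (10*8)*(-1/2196) = 80*(-1/2196) = -20/549 ≈ -0.036430)
f(h) = 5457*h (f(h) = (49 + 2*52²)*h = (49 + 2*2704)*h = (49 + 5408)*h = 5457*h)
1/f(C) = 1/(5457*(-20/549)) = 1/(-36380/183) = -183/36380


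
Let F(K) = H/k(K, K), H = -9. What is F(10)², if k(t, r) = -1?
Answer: 81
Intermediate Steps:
F(K) = 9 (F(K) = -9/(-1) = -9*(-1) = 9)
F(10)² = 9² = 81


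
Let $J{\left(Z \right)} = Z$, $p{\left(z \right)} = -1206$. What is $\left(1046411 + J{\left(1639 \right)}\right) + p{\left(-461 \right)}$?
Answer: $1046844$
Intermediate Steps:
$\left(1046411 + J{\left(1639 \right)}\right) + p{\left(-461 \right)} = \left(1046411 + 1639\right) - 1206 = 1048050 - 1206 = 1046844$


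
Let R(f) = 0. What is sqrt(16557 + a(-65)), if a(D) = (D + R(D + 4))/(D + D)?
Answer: sqrt(66230)/2 ≈ 128.68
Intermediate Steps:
a(D) = 1/2 (a(D) = (D + 0)/(D + D) = D/((2*D)) = D*(1/(2*D)) = 1/2)
sqrt(16557 + a(-65)) = sqrt(16557 + 1/2) = sqrt(33115/2) = sqrt(66230)/2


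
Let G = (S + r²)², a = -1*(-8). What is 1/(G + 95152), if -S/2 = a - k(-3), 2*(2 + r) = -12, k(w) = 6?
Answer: 1/98752 ≈ 1.0126e-5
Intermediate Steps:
a = 8
r = -8 (r = -2 + (½)*(-12) = -2 - 6 = -8)
S = -4 (S = -2*(8 - 1*6) = -2*(8 - 6) = -2*2 = -4)
G = 3600 (G = (-4 + (-8)²)² = (-4 + 64)² = 60² = 3600)
1/(G + 95152) = 1/(3600 + 95152) = 1/98752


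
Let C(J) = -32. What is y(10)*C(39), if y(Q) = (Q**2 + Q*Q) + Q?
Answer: -6720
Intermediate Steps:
y(Q) = Q + 2*Q**2 (y(Q) = (Q**2 + Q**2) + Q = 2*Q**2 + Q = Q + 2*Q**2)
y(10)*C(39) = (10*(1 + 2*10))*(-32) = (10*(1 + 20))*(-32) = (10*21)*(-32) = 210*(-32) = -6720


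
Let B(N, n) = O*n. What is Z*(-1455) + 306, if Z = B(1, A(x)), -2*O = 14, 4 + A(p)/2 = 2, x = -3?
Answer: -40434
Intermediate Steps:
A(p) = -4 (A(p) = -8 + 2*2 = -8 + 4 = -4)
O = -7 (O = -1/2*14 = -7)
B(N, n) = -7*n
Z = 28 (Z = -7*(-4) = 28)
Z*(-1455) + 306 = 28*(-1455) + 306 = -40740 + 306 = -40434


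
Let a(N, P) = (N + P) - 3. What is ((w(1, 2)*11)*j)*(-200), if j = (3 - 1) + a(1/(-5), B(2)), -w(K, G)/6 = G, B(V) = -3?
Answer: -110880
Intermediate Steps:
a(N, P) = -3 + N + P
w(K, G) = -6*G
j = -21/5 (j = (3 - 1) + (-3 + 1/(-5) - 3) = 2 + (-3 - 1/5 - 3) = 2 - 31/5 = -21/5 ≈ -4.2000)
((w(1, 2)*11)*j)*(-200) = ((-6*2*11)*(-21/5))*(-200) = (-12*11*(-21/5))*(-200) = -132*(-21/5)*(-200) = (2772/5)*(-200) = -110880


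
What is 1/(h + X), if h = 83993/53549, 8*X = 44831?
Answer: 428392/2401327163 ≈ 0.00017840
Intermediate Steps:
X = 44831/8 (X = (⅛)*44831 = 44831/8 ≈ 5603.9)
h = 83993/53549 (h = 83993*(1/53549) = 83993/53549 ≈ 1.5685)
1/(h + X) = 1/(83993/53549 + 44831/8) = 1/(2401327163/428392) = 428392/2401327163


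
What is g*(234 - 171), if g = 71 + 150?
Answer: 13923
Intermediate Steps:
g = 221
g*(234 - 171) = 221*(234 - 171) = 221*63 = 13923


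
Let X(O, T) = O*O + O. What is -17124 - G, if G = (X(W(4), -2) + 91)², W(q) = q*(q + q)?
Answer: -1332733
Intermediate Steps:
W(q) = 2*q² (W(q) = q*(2*q) = 2*q²)
X(O, T) = O + O² (X(O, T) = O² + O = O + O²)
G = 1315609 (G = ((2*4²)*(1 + 2*4²) + 91)² = ((2*16)*(1 + 2*16) + 91)² = (32*(1 + 32) + 91)² = (32*33 + 91)² = (1056 + 91)² = 1147² = 1315609)
-17124 - G = -17124 - 1*1315609 = -17124 - 1315609 = -1332733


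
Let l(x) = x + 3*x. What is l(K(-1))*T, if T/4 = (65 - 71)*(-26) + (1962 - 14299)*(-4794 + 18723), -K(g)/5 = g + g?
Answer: -27494706720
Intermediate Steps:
K(g) = -10*g (K(g) = -5*(g + g) = -10*g)
l(x) = 4*x
T = -687367668 (T = 4*((65 - 71)*(-26) + (1962 - 14299)*(-4794 + 18723)) = 4*(-6*(-26) - 12337*13929) = 4*(156 - 171842073) = 4*(-171841917) = -687367668)
l(K(-1))*T = (4*(-10*(-1)))*(-687367668) = (4*10)*(-687367668) = 40*(-687367668) = -27494706720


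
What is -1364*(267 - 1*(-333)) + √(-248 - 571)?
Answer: -818400 + 3*I*√91 ≈ -8.184e+5 + 28.618*I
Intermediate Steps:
-1364*(267 - 1*(-333)) + √(-248 - 571) = -1364*(267 + 333) + √(-819) = -1364*600 + 3*I*√91 = -818400 + 3*I*√91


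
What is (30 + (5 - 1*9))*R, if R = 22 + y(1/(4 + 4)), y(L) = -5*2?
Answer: 312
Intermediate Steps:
y(L) = -10
R = 12 (R = 22 - 10 = 12)
(30 + (5 - 1*9))*R = (30 + (5 - 1*9))*12 = (30 + (5 - 9))*12 = (30 - 4)*12 = 26*12 = 312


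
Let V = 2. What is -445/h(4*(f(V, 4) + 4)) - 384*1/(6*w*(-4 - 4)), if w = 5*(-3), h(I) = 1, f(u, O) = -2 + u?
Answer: -6683/15 ≈ -445.53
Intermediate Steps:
w = -15
-445/h(4*(f(V, 4) + 4)) - 384*1/(6*w*(-4 - 4)) = -445/1 - 384*(-1/(90*(-4 - 4))) = -445*1 - 384/((-90*(-8))) = -445 - 384/720 = -445 - 384*1/720 = -445 - 8/15 = -6683/15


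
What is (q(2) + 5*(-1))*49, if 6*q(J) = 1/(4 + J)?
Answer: -8771/36 ≈ -243.64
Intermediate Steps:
q(J) = 1/(6*(4 + J))
(q(2) + 5*(-1))*49 = (1/(6*(4 + 2)) + 5*(-1))*49 = ((1/6)/6 - 5)*49 = ((1/6)*(1/6) - 5)*49 = (1/36 - 5)*49 = -179/36*49 = -8771/36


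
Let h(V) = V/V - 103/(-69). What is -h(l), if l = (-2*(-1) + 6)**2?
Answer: -172/69 ≈ -2.4928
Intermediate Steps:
l = 64 (l = (2 + 6)**2 = 8**2 = 64)
h(V) = 172/69 (h(V) = 1 - 103*(-1/69) = 1 + 103/69 = 172/69)
-h(l) = -1*172/69 = -172/69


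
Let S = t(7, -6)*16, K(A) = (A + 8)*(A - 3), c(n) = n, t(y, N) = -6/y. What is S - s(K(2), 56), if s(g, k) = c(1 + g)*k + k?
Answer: 3040/7 ≈ 434.29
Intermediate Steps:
K(A) = (-3 + A)*(8 + A) (K(A) = (8 + A)*(-3 + A) = (-3 + A)*(8 + A))
s(g, k) = k + k*(1 + g) (s(g, k) = (1 + g)*k + k = k*(1 + g) + k = k + k*(1 + g))
S = -96/7 (S = -6/7*16 = -96/7 ≈ -13.714)
S - s(K(2), 56) = -96/7 - 56*(2 + (-24 + 2² + 5*2)) = -96/7 - 56*(2 + (-24 + 4 + 10)) = -96/7 - 56*(2 - 10) = -96/7 - 56*(-8) = -96/7 - 1*(-448) = -96/7 + 448 = 3040/7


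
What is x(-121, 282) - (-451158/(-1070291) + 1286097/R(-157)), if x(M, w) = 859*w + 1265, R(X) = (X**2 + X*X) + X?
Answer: 12805683019659088/52595170031 ≈ 2.4348e+5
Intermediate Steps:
R(X) = X + 2*X**2 (R(X) = (X**2 + X**2) + X = 2*X**2 + X = X + 2*X**2)
x(M, w) = 1265 + 859*w
x(-121, 282) - (-451158/(-1070291) + 1286097/R(-157)) = (1265 + 859*282) - (-451158/(-1070291) + 1286097/((-157*(1 + 2*(-157))))) = (1265 + 242238) - (-451158*(-1/1070291) + 1286097/((-157*(1 - 314)))) = 243503 - (451158/1070291 + 1286097/((-157*(-313)))) = 243503 - (451158/1070291 + 1286097/49141) = 243503 - 1*1398668399505/52595170031 = 243503 - 1398668399505/52595170031 = 12805683019659088/52595170031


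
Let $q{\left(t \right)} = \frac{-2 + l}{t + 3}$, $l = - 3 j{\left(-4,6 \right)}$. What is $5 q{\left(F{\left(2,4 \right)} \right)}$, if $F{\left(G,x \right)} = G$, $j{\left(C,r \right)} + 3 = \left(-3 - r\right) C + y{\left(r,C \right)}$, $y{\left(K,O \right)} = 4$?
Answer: $-113$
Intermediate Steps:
$j{\left(C,r \right)} = 1 + C \left(-3 - r\right)$ ($j{\left(C,r \right)} = -3 + \left(\left(-3 - r\right) C + 4\right) = -3 + \left(C \left(-3 - r\right) + 4\right) = -3 + \left(4 + C \left(-3 - r\right)\right) = 1 + C \left(-3 - r\right)$)
$l = -111$ ($l = - 3 \left(1 - -12 - \left(-4\right) 6\right) = - 3 \left(1 + 12 + 24\right) = \left(-3\right) 37 = -111$)
$q{\left(t \right)} = - \frac{113}{3 + t}$ ($q{\left(t \right)} = \frac{-2 - 111}{t + 3} = - \frac{113}{3 + t}$)
$5 q{\left(F{\left(2,4 \right)} \right)} = 5 \left(- \frac{113}{3 + 2}\right) = 5 \left(- \frac{113}{5}\right) = -113$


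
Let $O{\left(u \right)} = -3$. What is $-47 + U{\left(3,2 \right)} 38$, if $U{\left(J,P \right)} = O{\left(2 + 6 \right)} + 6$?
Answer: $67$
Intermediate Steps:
$U{\left(J,P \right)} = 3$ ($U{\left(J,P \right)} = -3 + 6 = 3$)
$-47 + U{\left(3,2 \right)} 38 = -47 + 3 \cdot 38 = -47 + 114 = 67$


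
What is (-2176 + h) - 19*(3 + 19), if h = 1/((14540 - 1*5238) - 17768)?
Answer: -21960805/8466 ≈ -2594.0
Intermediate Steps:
h = -1/8466 (h = 1/((14540 - 5238) - 17768) = 1/(9302 - 17768) = 1/(-8466) = -1/8466 ≈ -0.00011812)
(-2176 + h) - 19*(3 + 19) = (-2176 - 1/8466) - 19*(3 + 19) = -18422017/8466 - 19*22 = -18422017/8466 - 418 = -21960805/8466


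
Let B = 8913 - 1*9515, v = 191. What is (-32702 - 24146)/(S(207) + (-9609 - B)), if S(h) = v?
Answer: 187/29 ≈ 6.4483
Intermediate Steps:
S(h) = 191
B = -602 (B = 8913 - 9515 = -602)
(-32702 - 24146)/(S(207) + (-9609 - B)) = (-32702 - 24146)/(191 + (-9609 - 1*(-602))) = -56848/(191 + (-9609 + 602)) = -56848/(191 - 9007) = -56848/(-8816) = -56848*(-1/8816) = 187/29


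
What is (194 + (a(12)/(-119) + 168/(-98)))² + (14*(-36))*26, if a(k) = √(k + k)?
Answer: 338020204/14161 - 5384*√6/833 ≈ 23854.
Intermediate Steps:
a(k) = √2*√k (a(k) = √(2*k) = √2*√k)
(194 + (a(12)/(-119) + 168/(-98)))² + (14*(-36))*26 = (194 + ((√2*√12)/(-119) + 168/(-98)))² + (14*(-36))*26 = (194 + ((√2*(2*√3))*(-1/119) + 168*(-1/98)))² - 504*26 = (194 + ((2*√6)*(-1/119) - 12/7))² - 13104 = (194 + (-2*√6/119 - 12/7))² - 13104 = (194 + (-12/7 - 2*√6/119))² - 13104 = (1346/7 - 2*√6/119)² - 13104 = -13104 + (1346/7 - 2*√6/119)²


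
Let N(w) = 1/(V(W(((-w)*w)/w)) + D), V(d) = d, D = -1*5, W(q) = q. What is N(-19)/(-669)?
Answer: -1/9366 ≈ -0.00010677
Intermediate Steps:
D = -5
N(w) = 1/(-5 - w) (N(w) = 1/(((-w)*w)/w - 5) = 1/((-w²)/w - 5) = 1/(-w - 5) = 1/(-5 - w))
N(-19)/(-669) = -1/(5 - 19)/(-669) = -1/(-14)*(-1/669) = -1*(-1/14)*(-1/669) = (1/14)*(-1/669) = -1/9366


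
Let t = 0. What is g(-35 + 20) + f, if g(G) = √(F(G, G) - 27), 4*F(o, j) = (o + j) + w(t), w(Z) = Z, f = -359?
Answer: -359 + I*√138/2 ≈ -359.0 + 5.8737*I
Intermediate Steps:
F(o, j) = j/4 + o/4 (F(o, j) = ((o + j) + 0)/4 = ((j + o) + 0)/4 = (j + o)/4 = j/4 + o/4)
g(G) = √(-27 + G/2) (g(G) = √((G/4 + G/4) - 27) = √(G/2 - 27) = √(-27 + G/2))
g(-35 + 20) + f = √(-108 + 2*(-35 + 20))/2 - 359 = √(-108 + 2*(-15))/2 - 359 = √(-108 - 30)/2 - 359 = √(-138)/2 - 359 = (I*√138)/2 - 359 = I*√138/2 - 359 = -359 + I*√138/2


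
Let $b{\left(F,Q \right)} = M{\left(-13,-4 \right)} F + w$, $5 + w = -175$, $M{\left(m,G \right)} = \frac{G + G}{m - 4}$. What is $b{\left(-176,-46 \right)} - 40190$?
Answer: $- \frac{687698}{17} \approx -40453.0$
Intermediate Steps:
$M{\left(m,G \right)} = \frac{2 G}{-4 + m}$
$w = -180$ ($w = -5 - 175 = -180$)
$b{\left(F,Q \right)} = -180 + \frac{8 F}{17}$ ($b{\left(F,Q \right)} = 2 \left(-4\right) \frac{1}{-4 - 13} F - 180 = 2 \left(-4\right) \frac{1}{-17} F - 180 = 2 \left(-4\right) \left(- \frac{1}{17}\right) F - 180 = \frac{8 F}{17} - 180 = -180 + \frac{8 F}{17}$)
$b{\left(-176,-46 \right)} - 40190 = \left(-180 + \frac{8}{17} \left(-176\right)\right) - 40190 = \left(-180 - \frac{1408}{17}\right) - 40190 = - \frac{4468}{17} - 40190 = - \frac{687698}{17}$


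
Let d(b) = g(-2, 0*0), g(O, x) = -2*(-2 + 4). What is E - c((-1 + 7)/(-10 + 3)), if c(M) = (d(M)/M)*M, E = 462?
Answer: 466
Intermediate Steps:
g(O, x) = -4 (g(O, x) = -2*2 = -4)
d(b) = -4
c(M) = -4 (c(M) = (-4/M)*M = -4)
E - c((-1 + 7)/(-10 + 3)) = 462 - 1*(-4) = 462 + 4 = 466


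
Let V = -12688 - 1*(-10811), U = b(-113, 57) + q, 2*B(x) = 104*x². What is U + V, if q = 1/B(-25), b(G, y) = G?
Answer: -64674999/32500 ≈ -1990.0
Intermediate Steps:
B(x) = 52*x² (B(x) = (104*x²)/2 = 52*x²)
q = 1/32500 (q = 1/(52*(-25)²) = 1/(52*625) = 1/32500 ≈ 3.0769e-5)
U = -3672499/32500 (U = -113 + 1/32500 = -3672499/32500 ≈ -113.00)
V = -1877 (V = -12688 + 10811 = -1877)
U + V = -3672499/32500 - 1877 = -64674999/32500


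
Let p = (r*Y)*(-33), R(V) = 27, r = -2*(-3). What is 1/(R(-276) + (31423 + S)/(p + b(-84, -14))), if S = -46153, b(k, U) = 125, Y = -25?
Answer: 1015/24459 ≈ 0.041498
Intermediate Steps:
r = 6
p = 4950 (p = (6*(-25))*(-33) = -150*(-33) = 4950)
1/(R(-276) + (31423 + S)/(p + b(-84, -14))) = 1/(27 + (31423 - 46153)/(4950 + 125)) = 1/(27 - 14730/5075) = 1/(27 - 14730*1/5075) = 1/(27 - 2946/1015) = 1/(24459/1015) = 1015/24459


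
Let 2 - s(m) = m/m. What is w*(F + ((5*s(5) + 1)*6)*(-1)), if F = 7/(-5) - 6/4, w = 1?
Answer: -389/10 ≈ -38.900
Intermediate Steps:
F = -29/10 (F = 7*(-1/5) - 6*1/4 = -7/5 - 3/2 = -29/10 ≈ -2.9000)
s(m) = 1 (s(m) = 2 - m/m = 2 - 1*1 = 2 - 1 = 1)
w*(F + ((5*s(5) + 1)*6)*(-1)) = 1*(-29/10 + ((5*1 + 1)*6)*(-1)) = 1*(-29/10 + ((5 + 1)*6)*(-1)) = 1*(-29/10 + (6*6)*(-1)) = 1*(-29/10 + 36*(-1)) = 1*(-29/10 - 36) = 1*(-389/10) = -389/10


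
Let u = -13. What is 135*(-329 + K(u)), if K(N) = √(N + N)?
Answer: -44415 + 135*I*√26 ≈ -44415.0 + 688.37*I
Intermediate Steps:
K(N) = √2*√N (K(N) = √(2*N) = √2*√N)
135*(-329 + K(u)) = 135*(-329 + √2*√(-13)) = 135*(-329 + √2*(I*√13)) = 135*(-329 + I*√26) = -44415 + 135*I*√26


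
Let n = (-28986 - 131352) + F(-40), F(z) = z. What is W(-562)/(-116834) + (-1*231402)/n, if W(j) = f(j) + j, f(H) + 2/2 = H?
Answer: 13608023259/9368801626 ≈ 1.4525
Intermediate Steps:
f(H) = -1 + H
n = -160378 (n = (-28986 - 131352) - 40 = -160338 - 40 = -160378)
W(j) = -1 + 2*j (W(j) = (-1 + j) + j = -1 + 2*j)
W(-562)/(-116834) + (-1*231402)/n = (-1 + 2*(-562))/(-116834) - 1*231402/(-160378) = (-1 - 1124)*(-1/116834) - 231402*(-1/160378) = -1125*(-1/116834) + 115701/80189 = 1125/116834 + 115701/80189 = 13608023259/9368801626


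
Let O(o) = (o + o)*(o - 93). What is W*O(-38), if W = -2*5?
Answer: -99560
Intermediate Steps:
O(o) = 2*o*(-93 + o) (O(o) = (2*o)*(-93 + o) = 2*o*(-93 + o))
W = -10
W*O(-38) = -20*(-38)*(-93 - 38) = -20*(-38)*(-131) = -10*9956 = -99560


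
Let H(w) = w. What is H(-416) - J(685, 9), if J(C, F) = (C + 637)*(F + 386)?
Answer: -522606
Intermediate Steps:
J(C, F) = (386 + F)*(637 + C) (J(C, F) = (637 + C)*(386 + F) = (386 + F)*(637 + C))
H(-416) - J(685, 9) = -416 - (245882 + 386*685 + 637*9 + 685*9) = -416 - (245882 + 264410 + 5733 + 6165) = -416 - 1*522190 = -416 - 522190 = -522606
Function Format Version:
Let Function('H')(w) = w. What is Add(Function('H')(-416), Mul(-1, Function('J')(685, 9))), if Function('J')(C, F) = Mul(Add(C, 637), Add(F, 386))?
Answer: -522606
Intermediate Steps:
Function('J')(C, F) = Mul(Add(386, F), Add(637, C)) (Function('J')(C, F) = Mul(Add(637, C), Add(386, F)) = Mul(Add(386, F), Add(637, C)))
Add(Function('H')(-416), Mul(-1, Function('J')(685, 9))) = Add(-416, Mul(-1, Add(245882, Mul(386, 685), Mul(637, 9), Mul(685, 9)))) = Add(-416, Mul(-1, Add(245882, 264410, 5733, 6165))) = Add(-416, Mul(-1, 522190)) = Add(-416, -522190) = -522606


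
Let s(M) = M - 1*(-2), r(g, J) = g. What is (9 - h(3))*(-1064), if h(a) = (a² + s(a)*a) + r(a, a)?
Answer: 19152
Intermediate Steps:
s(M) = 2 + M (s(M) = M + 2 = 2 + M)
h(a) = a + a² + a*(2 + a) (h(a) = (a² + (2 + a)*a) + a = (a² + a*(2 + a)) + a = a + a² + a*(2 + a))
(9 - h(3))*(-1064) = (9 - 3*(3 + 2*3))*(-1064) = (9 - 3*(3 + 6))*(-1064) = (9 - 3*9)*(-1064) = (9 - 1*27)*(-1064) = (9 - 27)*(-1064) = -18*(-1064) = 19152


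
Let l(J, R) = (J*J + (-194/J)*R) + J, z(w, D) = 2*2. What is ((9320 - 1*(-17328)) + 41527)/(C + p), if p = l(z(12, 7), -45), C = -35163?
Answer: -136350/65921 ≈ -2.0684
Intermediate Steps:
z(w, D) = 4
l(J, R) = J + J² - 194*R/J (l(J, R) = (J² - 194*R/J) + J = J + J² - 194*R/J)
p = 4405/2 (p = 4 + 4² - 194*(-45)/4 = 4 + 16 - 194*(-45)*¼ = 4 + 16 + 4365/2 = 4405/2 ≈ 2202.5)
((9320 - 1*(-17328)) + 41527)/(C + p) = ((9320 - 1*(-17328)) + 41527)/(-35163 + 4405/2) = ((9320 + 17328) + 41527)/(-65921/2) = (26648 + 41527)*(-2/65921) = 68175*(-2/65921) = -136350/65921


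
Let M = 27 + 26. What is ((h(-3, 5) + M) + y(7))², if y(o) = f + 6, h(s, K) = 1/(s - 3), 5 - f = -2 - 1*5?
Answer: 180625/36 ≈ 5017.4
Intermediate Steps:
f = 12 (f = 5 - (-2 - 1*5) = 5 - (-2 - 5) = 5 - 1*(-7) = 5 + 7 = 12)
h(s, K) = 1/(-3 + s)
M = 53
y(o) = 18 (y(o) = 12 + 6 = 18)
((h(-3, 5) + M) + y(7))² = ((1/(-3 - 3) + 53) + 18)² = ((1/(-6) + 53) + 18)² = ((-⅙ + 53) + 18)² = (317/6 + 18)² = (425/6)² = 180625/36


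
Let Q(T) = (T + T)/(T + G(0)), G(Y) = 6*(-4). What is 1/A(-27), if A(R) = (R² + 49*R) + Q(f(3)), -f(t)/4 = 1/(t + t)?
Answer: -37/21976 ≈ -0.0016837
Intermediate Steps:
G(Y) = -24
f(t) = -2/t (f(t) = -4/(t + t) = -4*1/(2*t) = -2/t)
Q(T) = 2*T/(-24 + T) (Q(T) = (T + T)/(T - 24) = (2*T)/(-24 + T) = 2*T/(-24 + T))
A(R) = 2/37 + R² + 49*R (A(R) = (R² + 49*R) + 2*(-2/3)/(-24 - 2/3) = (R² + 49*R) + 2*(-2*⅓)/(-24 - 2*⅓) = (R² + 49*R) + 2*(-⅔)/(-24 - ⅔) = (R² + 49*R) + 2*(-⅔)/(-74/3) = (R² + 49*R) + 2*(-⅔)*(-3/74) = (R² + 49*R) + 2/37 = 2/37 + R² + 49*R)
1/A(-27) = 1/(2/37 + (-27)² + 49*(-27)) = 1/(2/37 + 729 - 1323) = 1/(-21976/37) = -37/21976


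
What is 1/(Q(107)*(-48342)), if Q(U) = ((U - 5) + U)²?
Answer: -1/2111626902 ≈ -4.7357e-10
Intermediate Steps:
Q(U) = (-5 + 2*U)² (Q(U) = ((-5 + U) + U)² = (-5 + 2*U)²)
1/(Q(107)*(-48342)) = 1/((-5 + 2*107)²*(-48342)) = -1/48342/(-5 + 214)² = -1/48342/209² = -1/48342/43681 = (1/43681)*(-1/48342) = -1/2111626902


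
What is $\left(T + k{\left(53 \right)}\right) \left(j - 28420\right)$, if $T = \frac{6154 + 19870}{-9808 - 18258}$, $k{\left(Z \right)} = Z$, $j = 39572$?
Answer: $\frac{8149179024}{14033} \approx 5.8072 \cdot 10^{5}$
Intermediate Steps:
$T = - \frac{13012}{14033}$ ($T = \frac{26024}{-9808 - 18258} = \frac{26024}{-28066} = 26024 \left(- \frac{1}{28066}\right) = - \frac{13012}{14033} \approx -0.92724$)
$\left(T + k{\left(53 \right)}\right) \left(j - 28420\right) = \left(- \frac{13012}{14033} + 53\right) \left(39572 - 28420\right) = \frac{730737}{14033} \cdot 11152 = \frac{8149179024}{14033}$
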